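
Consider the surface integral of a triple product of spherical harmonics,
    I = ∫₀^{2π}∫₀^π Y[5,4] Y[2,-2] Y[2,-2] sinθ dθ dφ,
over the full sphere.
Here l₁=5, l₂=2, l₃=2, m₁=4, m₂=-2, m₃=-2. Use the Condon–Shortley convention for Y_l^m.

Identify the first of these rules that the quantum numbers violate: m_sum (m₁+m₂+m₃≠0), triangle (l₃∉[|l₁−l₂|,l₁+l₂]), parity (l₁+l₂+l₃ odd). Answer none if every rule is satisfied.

triangle

azimuthal sum: 4 − 2 − 2 = 0  ✓
3 ≤ 2 ≤ 7 (triangle on l)  ✗
L = 5 + 2 + 2 = 9 (odd)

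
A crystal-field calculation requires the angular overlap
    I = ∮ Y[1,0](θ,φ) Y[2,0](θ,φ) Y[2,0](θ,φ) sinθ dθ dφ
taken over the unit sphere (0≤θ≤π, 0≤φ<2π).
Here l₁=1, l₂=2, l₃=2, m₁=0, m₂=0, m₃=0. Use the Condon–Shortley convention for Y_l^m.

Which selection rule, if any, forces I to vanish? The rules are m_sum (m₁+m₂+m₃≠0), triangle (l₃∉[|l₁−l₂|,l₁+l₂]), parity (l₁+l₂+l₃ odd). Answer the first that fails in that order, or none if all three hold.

parity

Σmᵢ = 0  ✓
l₃∈[|l₁−l₂|,l₁+l₂]=[1,3], have l₃=2  ✓
Σlᵢ = 5 ⇒ odd  ✗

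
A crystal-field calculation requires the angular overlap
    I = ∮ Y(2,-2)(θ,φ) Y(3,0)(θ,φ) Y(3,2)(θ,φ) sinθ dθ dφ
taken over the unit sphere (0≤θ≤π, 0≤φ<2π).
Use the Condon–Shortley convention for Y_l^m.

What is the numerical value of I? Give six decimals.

Rules hold: Σm=0, L=8 even, 1≤3≤5.
N = 5·7·7 = 245
Δ = 2!·2!·4!/9! = 1/3780
Racah Σ t=0..2: t=0:+1/24 t=1:−1/4 t=2:+1/24 = -1/6
⇒ 3j(2 3 3; 0 0 0)² = 4/105, sgn +1
Racah Σ t=2..2: t=2:+1/24 = 1/24
⇒ 3j(2 3 3; -2 0 2)² = 1/21, sgn -1
4πI² = N·(3j₀)²·(3jₘ)² = 4/9
I = -1·√(0.444444/4π) = -0.18806319

-0.188063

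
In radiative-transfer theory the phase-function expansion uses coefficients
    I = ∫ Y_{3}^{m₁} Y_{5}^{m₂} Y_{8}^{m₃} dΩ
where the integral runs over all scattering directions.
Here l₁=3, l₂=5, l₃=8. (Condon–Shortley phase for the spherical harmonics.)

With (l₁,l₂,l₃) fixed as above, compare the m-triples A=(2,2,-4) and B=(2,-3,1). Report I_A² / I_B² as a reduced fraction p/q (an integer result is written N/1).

Same 3,5,8: normalisation and zero-m 3j drop out of the ratio.
A: Δ: 0! 6! 10! / 17! → 1/136136; sum: t=0:+1/3628800 = 1/3628800; 3j²(3 5 8; 2 2 -4) = Δ·Π!·Σ² = 36/1547  (sign +1)
B: Δ: 0! 6! 10! / 17! → 1/136136; sum: t=0:+1/9676800 = 1/9676800; 3j²(3 5 8; 2 -3 1) = Δ·Π!·Σ² = 27/19448  (sign -1)
I_A²/I_B² = (36/1547)/(27/19448) = 352/21

352/21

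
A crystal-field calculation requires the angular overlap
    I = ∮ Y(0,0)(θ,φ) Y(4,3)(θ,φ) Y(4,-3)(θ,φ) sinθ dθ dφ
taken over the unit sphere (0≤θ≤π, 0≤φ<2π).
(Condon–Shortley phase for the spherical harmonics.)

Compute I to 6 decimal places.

m-sum 0 ✓  L=8 even ✓  4≤4≤4 ✓
Π(2lᵢ+1) = 1×9×9 = 81
triangle coeff Δ(0,4,4) = 1/9
Σ_t [0,0]: t=0:+1/576 = 1/576
(3j)²=1/9 [(0 4 4; 0 0 0)], sign=+1
Σ_t [0,0]: t=0:+1/5040 = 1/5040
(3j)²=1/9 [(0 4 4; 0 3 -3)], sign=-1
⇒ 4πI² = 1/1
I = (-1)√(1/1/(4π)) = -0.28209479

-0.282095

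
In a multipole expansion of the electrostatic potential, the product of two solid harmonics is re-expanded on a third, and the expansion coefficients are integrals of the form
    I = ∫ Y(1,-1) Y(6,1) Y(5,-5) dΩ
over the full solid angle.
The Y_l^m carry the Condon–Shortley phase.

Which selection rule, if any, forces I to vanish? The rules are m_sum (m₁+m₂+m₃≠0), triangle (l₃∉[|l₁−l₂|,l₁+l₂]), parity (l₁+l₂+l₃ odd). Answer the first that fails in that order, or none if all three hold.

m_sum

azimuthal sum: -1 + 1 − 5 = -5  ✗
5 ≤ 5 ≤ 7 (triangle on l)
L = 1 + 6 + 5 = 12 (even)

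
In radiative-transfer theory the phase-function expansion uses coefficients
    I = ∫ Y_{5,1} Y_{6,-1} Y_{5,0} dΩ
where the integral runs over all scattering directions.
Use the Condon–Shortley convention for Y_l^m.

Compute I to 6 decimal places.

-0.072607

Checks pass: Σm=0; 16 even; l₃=5∈[1,11].
(2·5+1)(2·6+1)(2·5+1) = 1573
Δ: 6! 4! 6! / 17! → 1/28588560
sum: t=1:−1/345600 t=2:+1/13824 t=3:−1/5184 t=4:+1/13824 t=5:−1/345600 = -7/129600
3j²(5 6 5; 0 0 0) = Δ·Π!·Σ² = 80/7293  (sign +1)
sum: t=0:+1/2073600 t=1:−1/34560 t=2:+1/6912 t=3:−1/10368 t=4:+1/138240 = 7/259200
3j²(5 6 5; 1 -1 0) = Δ·Π!·Σ² = 28/7293  (sign -1)
combine: 4πI² = 1573·80/7293·28/7293 = 2240/33813
take √, sign -1: I = -0.07260679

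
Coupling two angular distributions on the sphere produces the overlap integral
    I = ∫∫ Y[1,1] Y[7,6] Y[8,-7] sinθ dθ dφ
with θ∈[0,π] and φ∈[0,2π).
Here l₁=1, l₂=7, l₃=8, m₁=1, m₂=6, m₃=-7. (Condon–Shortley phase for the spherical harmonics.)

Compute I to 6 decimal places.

Checks pass: Σm=0; 16 even; l₃=8∈[6,8].
(2·1+1)(2·7+1)(2·8+1) = 765
Δ: 0! 2! 14! / 17! → 1/2040
sum: t=0:+1/25401600 = 1/25401600
3j²(1 7 8; 0 0 0) = Δ·Π!·Σ² = 8/255  (sign +1)
sum: t=0:+1/12454041600 = 1/12454041600
3j²(1 7 8; 1 6 -7) = Δ·Π!·Σ² = 7/136  (sign -1)
combine: 4πI² = 765·8/255·7/136 = 21/17
take √, sign -1: I = -0.31353083

-0.313531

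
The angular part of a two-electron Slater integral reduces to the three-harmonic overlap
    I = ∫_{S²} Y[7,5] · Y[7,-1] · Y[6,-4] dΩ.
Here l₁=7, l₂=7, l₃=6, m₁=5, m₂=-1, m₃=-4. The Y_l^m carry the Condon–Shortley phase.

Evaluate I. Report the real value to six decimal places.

m-sum 0 ✓  L=20 even ✓  0≤6≤14 ✓
Π(2lᵢ+1) = 15×15×13 = 2925
triangle coeff Δ(7,7,6) = 1/2444321880
Σ_t [1,7]: t=1:−1/2612736000 t=2:+1/20736000 t=3:−1/1658880 t=4:+1/746496 t=5:−1/1658880 t=6:+1/20736000 t=7:−1/2612736000 = 1/4354560
(3j)²=1000/138567 [(7 7 6; 0 0 0)], sign=+1
Σ_t [0,2]: t=0:+1/1393459200 t=1:−1/72576000 t=2:+1/49766400 = 7/995328000
(3j)²=343/83980 [(7 7 6; 5 -1 -4)], sign=+1
⇒ 4πI² = 1286250/14919047
I = (+1)√(1286250/14919047/(4π)) = 0.08282992

0.082830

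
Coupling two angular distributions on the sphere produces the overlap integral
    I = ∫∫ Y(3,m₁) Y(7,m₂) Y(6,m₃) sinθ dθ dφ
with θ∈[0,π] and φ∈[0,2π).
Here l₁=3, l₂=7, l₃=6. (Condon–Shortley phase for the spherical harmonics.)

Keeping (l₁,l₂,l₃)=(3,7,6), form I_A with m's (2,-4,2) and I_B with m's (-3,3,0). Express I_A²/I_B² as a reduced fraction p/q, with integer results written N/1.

22/315

Same 3,7,6: normalisation and zero-m 3j drop out of the ratio.
A: Δ: 4! 2! 10! / 17! → 1/2042040; sum: t=0:+1/725760 t=1:−1/967680 = 1/2903040; 3j²(3 7 6; 2 -4 2) = Δ·Π!·Σ² = 5/3094  (sign +1)
B: Δ: 4! 2! 10! / 17! → 1/2042040; sum: t=4:+1/829440 = 1/829440; 3j²(3 7 6; -3 3 0) = Δ·Π!·Σ² = 225/9724  (sign +1)
I_A²/I_B² = (5/3094)/(225/9724) = 22/315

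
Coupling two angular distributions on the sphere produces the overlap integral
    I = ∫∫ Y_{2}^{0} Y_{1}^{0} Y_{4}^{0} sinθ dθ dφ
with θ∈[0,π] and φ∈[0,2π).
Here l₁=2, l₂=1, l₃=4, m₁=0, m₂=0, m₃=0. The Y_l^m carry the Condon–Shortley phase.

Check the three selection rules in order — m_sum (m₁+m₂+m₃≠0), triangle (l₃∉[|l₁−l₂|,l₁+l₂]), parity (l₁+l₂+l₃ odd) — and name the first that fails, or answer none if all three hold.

triangle

m₁+m₂+m₃ = 0 + 0 + 0 = 0  ✓
triangle: |2−1|=1 ≤ l₃=4 ≤ 2+1=3  ✗
parity: l₁+l₂+l₃ = 7 is odd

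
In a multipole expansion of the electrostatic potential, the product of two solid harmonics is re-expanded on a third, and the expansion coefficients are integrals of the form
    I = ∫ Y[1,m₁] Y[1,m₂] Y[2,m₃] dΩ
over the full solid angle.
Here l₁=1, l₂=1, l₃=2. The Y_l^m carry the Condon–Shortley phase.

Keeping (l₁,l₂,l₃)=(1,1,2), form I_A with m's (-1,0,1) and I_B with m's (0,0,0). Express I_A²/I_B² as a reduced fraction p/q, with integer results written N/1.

3/4

Shared (l₁,l₂,l₃)=(1,1,2): N and (l;000)² cancel in I_A²/I_B².
A: Δ = 0!·2!·2!/5! = 1/30; Racah Σ t=0..0: t=0:+1/2 = 1/2; ⇒ 3j(1 1 2; -1 0 1)² = 1/10, sgn -1
B: Δ = 0!·2!·2!/5! = 1/30; Racah Σ t=0..0: t=0:+1/1 = 1/1; ⇒ 3j(1 1 2; 0 0 0)² = 2/15, sgn +1
I_A²/I_B² = (1/10)/(2/15) = 3/4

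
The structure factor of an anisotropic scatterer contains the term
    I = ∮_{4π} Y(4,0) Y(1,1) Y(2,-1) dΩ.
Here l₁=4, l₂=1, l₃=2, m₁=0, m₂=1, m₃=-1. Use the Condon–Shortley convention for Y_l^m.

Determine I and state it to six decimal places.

0.000000

triangle: need 3≤l₃≤5, have 2; I=0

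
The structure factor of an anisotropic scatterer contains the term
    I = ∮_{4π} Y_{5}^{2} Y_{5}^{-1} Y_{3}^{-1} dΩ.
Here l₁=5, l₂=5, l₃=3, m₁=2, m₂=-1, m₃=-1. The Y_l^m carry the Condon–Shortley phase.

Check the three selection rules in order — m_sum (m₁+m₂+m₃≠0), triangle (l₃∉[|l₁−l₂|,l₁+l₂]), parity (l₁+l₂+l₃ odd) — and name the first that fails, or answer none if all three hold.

parity

Σmᵢ = 0  ✓
l₃∈[|l₁−l₂|,l₁+l₂]=[0,10], have l₃=3  ✓
Σlᵢ = 13 ⇒ odd  ✗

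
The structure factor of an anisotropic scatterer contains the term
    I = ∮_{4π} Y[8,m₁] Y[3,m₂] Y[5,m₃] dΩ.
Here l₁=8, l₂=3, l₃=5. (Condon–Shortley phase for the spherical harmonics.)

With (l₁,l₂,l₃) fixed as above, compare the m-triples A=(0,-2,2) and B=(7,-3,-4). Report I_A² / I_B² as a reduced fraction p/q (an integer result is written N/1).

l's match ⇒ only the (l;m) 3-j factors differ between A and B.
A: triangle coeff Δ(8,3,5) = 1/136136; Σ_t [1,1]: t=1:−1/3628800 = -1/3628800; (3j)²=8/2431 [(8 3 5; 0 -2 2)], sign=+1
B: triangle coeff Δ(8,3,5) = 1/136136; Σ_t [0,0]: t=0:+1/261273600 = 1/261273600; (3j)²=5/136 [(8 3 5; 7 -3 -4)], sign=-1
I_A²/I_B² = (8/2431)/(5/136) = 64/715

64/715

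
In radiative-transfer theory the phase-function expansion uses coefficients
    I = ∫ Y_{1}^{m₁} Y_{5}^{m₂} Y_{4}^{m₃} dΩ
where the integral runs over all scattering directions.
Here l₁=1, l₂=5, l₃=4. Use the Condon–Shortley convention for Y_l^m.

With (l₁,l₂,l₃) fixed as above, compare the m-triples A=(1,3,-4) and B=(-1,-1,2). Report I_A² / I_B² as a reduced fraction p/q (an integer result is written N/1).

1/6

Same 1,5,4: normalisation and zero-m 3j drop out of the ratio.
A: Δ: 2! 0! 8! / 11! → 1/495; sum: t=0:+1/80640 = 1/80640; 3j²(1 5 4; 1 3 -4) = Δ·Π!·Σ² = 1/495  (sign +1)
B: Δ: 2! 0! 8! / 11! → 1/495; sum: t=2:+1/2880 = 1/2880; 3j²(1 5 4; -1 -1 2) = Δ·Π!·Σ² = 2/165  (sign +1)
I_A²/I_B² = (1/495)/(2/165) = 1/6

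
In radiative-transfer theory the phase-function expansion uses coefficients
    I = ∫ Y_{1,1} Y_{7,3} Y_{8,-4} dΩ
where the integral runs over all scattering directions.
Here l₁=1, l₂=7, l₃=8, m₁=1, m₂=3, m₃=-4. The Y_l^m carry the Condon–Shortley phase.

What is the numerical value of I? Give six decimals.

0.248575

Checks pass: Σm=0; 16 even; l₃=8∈[6,8].
(2·1+1)(2·7+1)(2·8+1) = 765
Δ: 0! 2! 14! / 17! → 1/2040
sum: t=0:+1/25401600 = 1/25401600
3j²(1 7 8; 0 0 0) = Δ·Π!·Σ² = 8/255  (sign +1)
sum: t=0:+1/174182400 = 1/174182400
3j²(1 7 8; 1 3 -4) = Δ·Π!·Σ² = 11/340  (sign +1)
combine: 4πI² = 765·8/255·11/340 = 66/85
take √, sign +1: I = 0.24857507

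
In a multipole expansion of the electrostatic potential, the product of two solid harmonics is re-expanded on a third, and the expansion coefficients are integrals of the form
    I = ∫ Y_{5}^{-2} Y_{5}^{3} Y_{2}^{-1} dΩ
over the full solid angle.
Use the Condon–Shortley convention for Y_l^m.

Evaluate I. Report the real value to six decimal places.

-0.161739

Rules hold: Σm=0, L=12 even, 0≤2≤10.
N = 11·11·5 = 605
Δ = 8!·2!·2!/13! = 1/38610
Racah Σ t=3..5: t=3:−1/2880 t=4:+1/576 t=5:−1/2880 = 1/960
⇒ 3j(5 5 2; 0 0 0)² = 10/429, sgn +1
Racah Σ t=6..7: t=6:+1/2880 t=7:−1/10080 = 1/4032
⇒ 3j(5 5 2; -2 3 -1)² = 10/429, sgn -1
4πI² = N·(3j₀)²·(3jₘ)² = 500/1521
I = -1·√(0.328731/4π) = -0.16173926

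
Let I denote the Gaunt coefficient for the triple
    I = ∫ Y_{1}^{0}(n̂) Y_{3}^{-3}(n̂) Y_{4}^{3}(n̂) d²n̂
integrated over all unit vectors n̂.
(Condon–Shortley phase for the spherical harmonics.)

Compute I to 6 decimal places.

-0.162868

Rules hold: Σm=0, L=8 even, 2≤4≤4.
N = 3·7·9 = 189
Δ = 0!·2!·6!/9! = 1/252
Racah Σ t=0..0: t=0:+1/36 = 1/36
⇒ 3j(1 3 4; 0 0 0)² = 4/63, sgn +1
Racah Σ t=0..0: t=0:+1/720 = 1/720
⇒ 3j(1 3 4; 0 -3 3)² = 1/36, sgn -1
4πI² = N·(3j₀)²·(3jₘ)² = 1/3
I = -1·√(0.333333/4π) = -0.16286750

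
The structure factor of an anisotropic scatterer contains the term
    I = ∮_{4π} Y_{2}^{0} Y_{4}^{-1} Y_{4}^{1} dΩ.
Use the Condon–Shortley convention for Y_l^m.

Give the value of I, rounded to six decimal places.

Checks pass: Σm=0; 10 even; l₃=4∈[2,6].
(2·2+1)(2·4+1)(2·4+1) = 405
Δ: 2! 2! 6! / 11! → 1/13860
sum: t=0:+1/192 t=1:−1/36 t=2:+1/192 = -5/288
3j²(2 4 4; 0 0 0) = Δ·Π!·Σ² = 20/693  (sign -1)
sum: t=0:+1/144 t=1:−1/48 t=2:+1/480 = -17/1440
3j²(2 4 4; 0 -1 1) = Δ·Π!·Σ² = 289/13860  (sign +1)
combine: 4πI² = 405·20/693·289/13860 = 1445/5929
take √, sign -1: I = -0.13926381

-0.139264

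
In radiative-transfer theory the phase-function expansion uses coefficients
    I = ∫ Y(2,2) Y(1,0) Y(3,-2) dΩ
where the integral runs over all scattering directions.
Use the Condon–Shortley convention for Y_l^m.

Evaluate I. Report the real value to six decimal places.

Checks pass: Σm=0; 6 even; l₃=3∈[1,3].
(2·2+1)(2·1+1)(2·3+1) = 105
Δ: 0! 4! 2! / 7! → 1/105
sum: t=0:+1/4 = 1/4
3j²(2 1 3; 0 0 0) = Δ·Π!·Σ² = 3/35  (sign -1)
sum: t=0:+1/24 = 1/24
3j²(2 1 3; 2 0 -2) = Δ·Π!·Σ² = 1/21  (sign -1)
combine: 4πI² = 105·3/35·1/21 = 3/7
take √, sign +1: I = 0.18467439

0.184674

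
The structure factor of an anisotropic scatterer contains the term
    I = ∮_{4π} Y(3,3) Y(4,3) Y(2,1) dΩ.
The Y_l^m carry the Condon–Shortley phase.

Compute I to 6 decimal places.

0.000000

m-sum = 3 + 3 + 1 = 7 ≠ 0 ⇒ I = 0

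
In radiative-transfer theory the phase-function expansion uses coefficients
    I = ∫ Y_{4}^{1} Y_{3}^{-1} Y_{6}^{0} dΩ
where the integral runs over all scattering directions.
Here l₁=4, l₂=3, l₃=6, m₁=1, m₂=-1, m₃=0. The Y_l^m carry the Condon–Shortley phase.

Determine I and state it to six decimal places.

0.000000

Σlᵢ=13 odd — θ-integrand is odd under cosθ→−cosθ; I=0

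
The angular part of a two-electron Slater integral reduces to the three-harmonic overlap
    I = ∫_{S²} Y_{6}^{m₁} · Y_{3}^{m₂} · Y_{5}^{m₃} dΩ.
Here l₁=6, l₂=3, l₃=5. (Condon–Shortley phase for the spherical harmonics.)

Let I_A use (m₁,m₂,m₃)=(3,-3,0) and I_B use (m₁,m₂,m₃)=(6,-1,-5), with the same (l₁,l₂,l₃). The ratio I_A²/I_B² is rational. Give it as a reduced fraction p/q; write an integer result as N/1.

l's match ⇒ only the (l;m) 3-j factors differ between A and B.
A: triangle coeff Δ(6,3,5) = 1/675675; Σ_t [0,0]: t=0:+1/34560 = 1/34560; (3j)²=4/143 [(6 3 5; 3 -3 0)], sign=-1
B: triangle coeff Δ(6,3,5) = 1/675675; Σ_t [0,0]: t=0:+1/1935360 = 1/1935360; (3j)²=3/91 [(6 3 5; 6 -1 -5)], sign=+1
I_A²/I_B² = (4/143)/(3/91) = 28/33

28/33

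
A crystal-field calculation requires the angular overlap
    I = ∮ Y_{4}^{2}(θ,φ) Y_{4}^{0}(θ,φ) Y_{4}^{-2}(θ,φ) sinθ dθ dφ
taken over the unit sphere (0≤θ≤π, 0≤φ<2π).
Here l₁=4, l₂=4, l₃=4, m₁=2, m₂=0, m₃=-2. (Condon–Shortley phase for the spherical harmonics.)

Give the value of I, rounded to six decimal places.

Rules hold: Σm=0, L=12 even, 0≤4≤8.
N = 9·9·9 = 729
Δ = 4!·4!·4!/13! = 1/450450
Racah Σ t=0..4: t=0:+1/13824 t=1:−1/216 t=2:+1/64 t=3:−1/216 t=4:+1/13824 = 5/768
⇒ 3j(4 4 4; 0 0 0)² = 18/1001, sgn +1
Racah Σ t=0..2: t=0:+1/2304 t=1:−1/216 t=2:+1/384 = -11/6912
⇒ 3j(4 4 4; 2 0 -2)² = 11/1638, sgn -1
4πI² = N·(3j₀)²·(3jₘ)² = 729/8281
I = -1·√(0.0880328/4π) = -0.08369845

-0.083698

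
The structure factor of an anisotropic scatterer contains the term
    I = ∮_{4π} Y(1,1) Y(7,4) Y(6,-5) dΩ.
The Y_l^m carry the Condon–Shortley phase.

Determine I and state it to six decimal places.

0.060604

Rules hold: Σm=0, L=14 even, 6≤6≤8.
N = 3·15·13 = 585
Δ = 2!·0!·12!/15! = 1/1365
Racah Σ t=1..1: t=1:−1/518400 = -1/518400
⇒ 3j(1 7 6; 0 0 0)² = 7/195, sgn -1
Racah Σ t=0..0: t=0:+1/79833600 = 1/79833600
⇒ 3j(1 7 6; 1 4 -5)² = 1/455, sgn -1
4πI² = N·(3j₀)²·(3jₘ)² = 3/65
I = +1·√(0.0461538/4π) = 0.06060368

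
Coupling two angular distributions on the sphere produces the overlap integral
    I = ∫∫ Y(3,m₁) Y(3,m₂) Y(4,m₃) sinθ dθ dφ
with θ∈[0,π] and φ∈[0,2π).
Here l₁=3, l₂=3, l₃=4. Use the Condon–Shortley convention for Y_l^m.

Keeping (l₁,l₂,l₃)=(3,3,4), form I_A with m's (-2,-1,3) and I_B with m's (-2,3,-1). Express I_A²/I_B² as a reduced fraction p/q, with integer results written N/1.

7/15

Shared (l₁,l₂,l₃)=(3,3,4): N and (l;000)² cancel in I_A²/I_B².
A: Δ = 2!·4!·4!/11! = 1/34650; Racah Σ t=1..2: t=1:−1/144 t=2:+1/288 = -1/288; ⇒ 3j(3 3 4; -2 -1 3)² = 1/99, sgn +1
B: Δ = 2!·4!·4!/11! = 1/34650; Racah Σ t=2..2: t=2:+1/288 = 1/288; ⇒ 3j(3 3 4; -2 3 -1)² = 5/231, sgn -1
I_A²/I_B² = (1/99)/(5/231) = 7/15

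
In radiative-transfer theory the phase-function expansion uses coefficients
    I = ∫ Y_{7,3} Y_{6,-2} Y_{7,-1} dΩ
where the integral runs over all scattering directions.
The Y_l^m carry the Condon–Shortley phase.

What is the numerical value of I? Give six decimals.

-0.019541

Rules hold: Σm=0, L=20 even, 1≤7≤13.
N = 15·13·15 = 2925
Δ = 6!·8!·6!/21! = 1/2444321880
Racah Σ t=0..6: t=0:+1/2612736000 t=1:−1/20736000 t=2:+1/1658880 t=3:−1/746496 t=4:+1/1658880 t=5:−1/20736000 t=6:+1/2612736000 = -1/4354560
⇒ 3j(7 6 7; 0 0 0)² = 1000/138567, sgn +1
Racah Σ t=0..4: t=0:+1/19906560 t=1:−1/3110400 t=2:+1/3317760 t=3:−1/21772800 t=4:+1/1393459200 = -1/66355200
⇒ 3j(7 6 7; 3 -2 -1)² = 21/92378, sgn -1
4πI² = N·(3j₀)²·(3jₘ)² = 787500/164109517
I = -1·√(0.00479862/4π) = -0.01954130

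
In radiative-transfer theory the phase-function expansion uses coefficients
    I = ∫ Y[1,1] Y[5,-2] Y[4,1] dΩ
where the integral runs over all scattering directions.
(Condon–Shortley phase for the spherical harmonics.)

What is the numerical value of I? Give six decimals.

0.225034

Checks pass: Σm=0; 10 even; l₃=4∈[4,6].
(2·1+1)(2·5+1)(2·4+1) = 297
Δ: 2! 0! 8! / 11! → 1/495
sum: t=1:−1/576 = -1/576
3j²(1 5 4; 0 0 0) = Δ·Π!·Σ² = 5/99  (sign -1)
sum: t=0:+1/1440 = 1/1440
3j²(1 5 4; 1 -2 1) = Δ·Π!·Σ² = 7/165  (sign -1)
combine: 4πI² = 297·5/99·7/165 = 7/11
take √, sign +1: I = 0.22503380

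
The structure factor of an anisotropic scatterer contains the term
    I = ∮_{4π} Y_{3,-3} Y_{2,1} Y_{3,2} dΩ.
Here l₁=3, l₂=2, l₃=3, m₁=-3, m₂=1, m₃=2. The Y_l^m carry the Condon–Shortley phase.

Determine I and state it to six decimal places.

Rules hold: Σm=0, L=8 even, 1≤3≤5.
N = 7·5·7 = 245
Δ = 2!·4!·2!/9! = 1/3780
Racah Σ t=0..2: t=0:+1/24 t=1:−1/4 t=2:+1/24 = -1/6
⇒ 3j(3 2 3; 0 0 0)² = 4/105, sgn +1
Racah Σ t=2..2: t=2:+1/48 = 1/48
⇒ 3j(3 2 3; -3 1 2)² = 5/84, sgn -1
4πI² = N·(3j₀)²·(3jₘ)² = 5/9
I = -1·√(0.555556/4π) = -0.21026104

-0.210261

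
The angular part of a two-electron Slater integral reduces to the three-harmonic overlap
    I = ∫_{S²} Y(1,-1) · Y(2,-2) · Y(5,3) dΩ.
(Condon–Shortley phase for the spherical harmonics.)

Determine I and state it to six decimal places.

0.000000

|1−2|≤5≤1+2 violated ⇒ I = 0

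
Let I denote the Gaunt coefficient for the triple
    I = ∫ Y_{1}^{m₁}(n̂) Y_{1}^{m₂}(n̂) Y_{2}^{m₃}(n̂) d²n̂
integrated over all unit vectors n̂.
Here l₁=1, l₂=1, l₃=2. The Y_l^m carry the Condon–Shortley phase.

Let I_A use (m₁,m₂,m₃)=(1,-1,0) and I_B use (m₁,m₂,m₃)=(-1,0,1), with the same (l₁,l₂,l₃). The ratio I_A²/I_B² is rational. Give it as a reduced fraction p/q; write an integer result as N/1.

Shared (l₁,l₂,l₃)=(1,1,2): N and (l;000)² cancel in I_A²/I_B².
A: Δ = 0!·2!·2!/5! = 1/30; Racah Σ t=0..0: t=0:+1/4 = 1/4; ⇒ 3j(1 1 2; 1 -1 0)² = 1/30, sgn +1
B: Δ = 0!·2!·2!/5! = 1/30; Racah Σ t=0..0: t=0:+1/2 = 1/2; ⇒ 3j(1 1 2; -1 0 1)² = 1/10, sgn -1
I_A²/I_B² = (1/30)/(1/10) = 1/3

1/3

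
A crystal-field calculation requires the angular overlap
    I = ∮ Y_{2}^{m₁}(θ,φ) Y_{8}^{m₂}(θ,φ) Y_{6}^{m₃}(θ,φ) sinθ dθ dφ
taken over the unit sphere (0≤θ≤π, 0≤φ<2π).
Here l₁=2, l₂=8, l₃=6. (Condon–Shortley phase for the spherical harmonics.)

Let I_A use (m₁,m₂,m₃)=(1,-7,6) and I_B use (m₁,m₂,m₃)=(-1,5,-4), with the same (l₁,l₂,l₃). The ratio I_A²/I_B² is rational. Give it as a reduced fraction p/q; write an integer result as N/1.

l's match ⇒ only the (l;m) 3-j factors differ between A and B.
A: triangle coeff Δ(2,8,6) = 1/30940; Σ_t [1,1]: t=1:−1/2874009600 = -1/2874009600; (3j)²=1/68 [(2 8 6; 1 -7 6)], sign=-1
B: triangle coeff Δ(2,8,6) = 1/30940; Σ_t [3,3]: t=3:−1/43545600 = -1/43545600; (3j)²=33/1190 [(2 8 6; -1 5 -4)], sign=-1
I_A²/I_B² = (1/68)/(33/1190) = 35/66

35/66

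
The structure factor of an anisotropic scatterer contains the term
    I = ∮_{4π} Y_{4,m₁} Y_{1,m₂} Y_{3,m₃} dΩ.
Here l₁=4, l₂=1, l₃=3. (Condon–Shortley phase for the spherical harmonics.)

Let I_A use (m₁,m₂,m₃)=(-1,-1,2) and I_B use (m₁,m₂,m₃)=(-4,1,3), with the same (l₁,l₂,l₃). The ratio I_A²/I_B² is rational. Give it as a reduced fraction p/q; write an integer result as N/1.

Same 4,1,3: normalisation and zero-m 3j drop out of the ratio.
A: Δ: 2! 6! 0! / 9! → 1/252; sum: t=0:+1/240 = 1/240; 3j²(4 1 3; -1 -1 2) = Δ·Π!·Σ² = 1/84  (sign -1)
B: Δ: 2! 6! 0! / 9! → 1/252; sum: t=2:+1/1440 = 1/1440; 3j²(4 1 3; -4 1 3) = Δ·Π!·Σ² = 1/9  (sign +1)
I_A²/I_B² = (1/84)/(1/9) = 3/28

3/28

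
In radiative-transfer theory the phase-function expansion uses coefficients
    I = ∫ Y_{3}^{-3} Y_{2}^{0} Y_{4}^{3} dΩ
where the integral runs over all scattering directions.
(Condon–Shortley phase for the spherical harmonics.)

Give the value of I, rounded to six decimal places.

L=9 odd ⇒ parity kills the (l;000) factor ⇒ I = 0

0.000000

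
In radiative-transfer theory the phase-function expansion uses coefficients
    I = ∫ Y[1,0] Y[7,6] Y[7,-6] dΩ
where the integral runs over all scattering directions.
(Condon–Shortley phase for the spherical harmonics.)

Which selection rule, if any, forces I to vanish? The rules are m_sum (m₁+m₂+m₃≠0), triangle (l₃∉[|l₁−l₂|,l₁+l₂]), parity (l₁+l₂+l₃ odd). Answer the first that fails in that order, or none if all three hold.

azimuthal sum: 0 + 6 − 6 = 0  ✓
6 ≤ 7 ≤ 8 (triangle on l)  ✓
L = 1 + 7 + 7 = 15 (odd)  ✗

parity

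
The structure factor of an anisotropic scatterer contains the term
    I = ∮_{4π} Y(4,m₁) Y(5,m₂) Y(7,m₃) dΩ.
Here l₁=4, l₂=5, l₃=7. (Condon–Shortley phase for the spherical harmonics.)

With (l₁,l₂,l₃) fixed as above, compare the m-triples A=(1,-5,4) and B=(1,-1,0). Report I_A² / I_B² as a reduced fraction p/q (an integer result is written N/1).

Shared (l₁,l₂,l₃)=(4,5,7): N and (l;000)² cancel in I_A²/I_B².
A: Δ = 2!·6!·8!/17! = 1/6126120; Racah Σ t=0..0: t=0:+1/2903040 = 1/2903040; ⇒ 3j(4 5 7; 1 -5 4)² = 75/6188, sgn -1
B: Δ = 2!·6!·8!/17! = 1/6126120; Racah Σ t=0..2: t=0:+1/41472 t=1:−1/34560 t=2:+1/345600 = -1/518400; ⇒ 3j(4 5 7; 1 -1 0)² = 7/36465, sgn +1
I_A²/I_B² = (75/6188)/(7/36465) = 12375/196

12375/196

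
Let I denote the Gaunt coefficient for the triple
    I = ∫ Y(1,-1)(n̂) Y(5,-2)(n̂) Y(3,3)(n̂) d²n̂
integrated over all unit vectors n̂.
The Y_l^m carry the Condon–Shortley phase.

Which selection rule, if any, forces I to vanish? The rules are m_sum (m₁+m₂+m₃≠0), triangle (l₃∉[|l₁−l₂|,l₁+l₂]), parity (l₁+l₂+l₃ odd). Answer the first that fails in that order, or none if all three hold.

Σmᵢ = 0  ✓
l₃∈[|l₁−l₂|,l₁+l₂]=[4,6], have l₃=3  ✗
Σlᵢ = 9 ⇒ odd

triangle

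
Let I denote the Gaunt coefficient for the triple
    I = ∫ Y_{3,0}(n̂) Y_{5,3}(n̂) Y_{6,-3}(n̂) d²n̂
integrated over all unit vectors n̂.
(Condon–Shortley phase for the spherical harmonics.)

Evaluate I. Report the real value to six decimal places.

m-sum 0 ✓  L=14 even ✓  2≤6≤8 ✓
Π(2lᵢ+1) = 7×11×13 = 1001
triangle coeff Δ(3,5,6) = 1/675675
Σ_t [0,2]: t=0:+1/8640 t=1:−1/2304 t=2:+1/8640 = -7/34560
(3j)²=7/429 [(3 5 6; 0 0 0)], sign=-1
Σ_t [0,2]: t=0:+1/483840 t=1:−1/20160 t=2:+1/17280 = 1/96768
(3j)²=1/1001 [(3 5 6; 0 3 -3)], sign=-1
⇒ 4πI² = 7/429
I = (+1)√(7/429/(4π)) = 0.03603425

0.036034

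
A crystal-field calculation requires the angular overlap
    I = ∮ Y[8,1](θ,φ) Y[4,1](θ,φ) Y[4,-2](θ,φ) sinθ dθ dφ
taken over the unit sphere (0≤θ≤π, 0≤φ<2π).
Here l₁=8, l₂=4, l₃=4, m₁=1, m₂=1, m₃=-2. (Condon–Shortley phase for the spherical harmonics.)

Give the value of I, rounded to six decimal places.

-0.140664

Checks pass: Σm=0; 16 even; l₃=4∈[4,12].
(2·8+1)(2·4+1)(2·4+1) = 1377
Δ: 8! 8! 0! / 17! → 1/218790
sum: t=4:+1/331776 = 1/331776
3j²(8 4 4; 0 0 0) = Δ·Π!·Σ² = 490/21879  (sign +1)
sum: t=5:−1/1036800 = -1/1036800
3j²(8 4 4; 1 1 -2) = Δ·Π!·Σ² = 98/12155  (sign -1)
combine: 4πI² = 1377·490/21879·98/12155 = 86436/347633
take √, sign -1: I = -0.14066366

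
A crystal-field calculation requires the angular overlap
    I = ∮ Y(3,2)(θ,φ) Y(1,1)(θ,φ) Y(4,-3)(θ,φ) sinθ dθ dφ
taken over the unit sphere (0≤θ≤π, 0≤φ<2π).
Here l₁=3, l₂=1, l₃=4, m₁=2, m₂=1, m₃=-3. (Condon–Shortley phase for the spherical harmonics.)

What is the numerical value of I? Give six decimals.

m-sum 0 ✓  L=8 even ✓  2≤4≤4 ✓
Π(2lᵢ+1) = 7×3×9 = 189
triangle coeff Δ(3,1,4) = 1/252
Σ_t [0,0]: t=0:+1/36 = 1/36
(3j)²=4/63 [(3 1 4; 0 0 0)], sign=+1
Σ_t [0,0]: t=0:+1/240 = 1/240
(3j)²=1/12 [(3 1 4; 2 1 -3)], sign=-1
⇒ 4πI² = 1/1
I = (-1)√(1/1/(4π)) = -0.28209479

-0.282095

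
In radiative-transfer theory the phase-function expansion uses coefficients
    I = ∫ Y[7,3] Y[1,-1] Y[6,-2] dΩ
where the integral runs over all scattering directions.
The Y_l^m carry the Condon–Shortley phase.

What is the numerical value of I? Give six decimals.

-0.234717

Checks pass: Σm=0; 14 even; l₃=6∈[6,8].
(2·7+1)(2·1+1)(2·6+1) = 585
Δ: 2! 12! 0! / 15! → 1/1365
sum: t=1:−1/518400 = -1/518400
3j²(7 1 6; 0 0 0) = Δ·Π!·Σ² = 7/195  (sign -1)
sum: t=0:+1/1935360 = 1/1935360
3j²(7 1 6; 3 -1 -2) = Δ·Π!·Σ² = 3/91  (sign +1)
combine: 4πI² = 585·7/195·3/91 = 9/13
take √, sign -1: I = -0.23471705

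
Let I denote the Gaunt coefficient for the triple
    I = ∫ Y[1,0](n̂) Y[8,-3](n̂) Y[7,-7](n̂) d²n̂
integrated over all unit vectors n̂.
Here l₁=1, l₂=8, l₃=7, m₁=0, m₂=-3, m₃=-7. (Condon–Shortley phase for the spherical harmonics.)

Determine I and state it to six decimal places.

Σmᵢ = -10 ≠ 0, so the φ-integral vanishes; I = 0

0.000000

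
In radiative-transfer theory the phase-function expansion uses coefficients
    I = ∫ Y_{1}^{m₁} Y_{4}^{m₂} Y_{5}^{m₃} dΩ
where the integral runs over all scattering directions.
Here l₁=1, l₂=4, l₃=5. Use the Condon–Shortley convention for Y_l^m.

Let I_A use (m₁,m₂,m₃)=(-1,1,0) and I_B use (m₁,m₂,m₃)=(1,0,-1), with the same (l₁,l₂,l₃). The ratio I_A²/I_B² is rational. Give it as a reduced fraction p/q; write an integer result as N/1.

Shared (l₁,l₂,l₃)=(1,4,5): N and (l;000)² cancel in I_A²/I_B².
A: Δ = 0!·2!·8!/11! = 1/495; Racah Σ t=0..0: t=0:+1/1440 = 1/1440; ⇒ 3j(1 4 5; -1 1 0)² = 2/99, sgn -1
B: Δ = 0!·2!·8!/11! = 1/495; Racah Σ t=0..0: t=0:+1/1152 = 1/1152; ⇒ 3j(1 4 5; 1 0 -1)² = 1/33, sgn +1
I_A²/I_B² = (2/99)/(1/33) = 2/3

2/3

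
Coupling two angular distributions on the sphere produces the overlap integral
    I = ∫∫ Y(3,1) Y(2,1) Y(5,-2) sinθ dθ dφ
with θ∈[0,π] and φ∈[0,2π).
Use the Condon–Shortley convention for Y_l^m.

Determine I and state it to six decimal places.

0.245532

Rules hold: Σm=0, L=10 even, 1≤5≤5.
N = 7·5·11 = 385
Δ = 0!·6!·4!/11! = 1/2310
Racah Σ t=0..0: t=0:+1/144 = 1/144
⇒ 3j(3 2 5; 0 0 0)² = 10/231, sgn -1
Racah Σ t=0..0: t=0:+1/288 = 1/288
⇒ 3j(3 2 5; 1 1 -2)² = 1/22, sgn -1
4πI² = N·(3j₀)²·(3jₘ)² = 25/33
I = +1·√(0.757576/4π) = 0.24553200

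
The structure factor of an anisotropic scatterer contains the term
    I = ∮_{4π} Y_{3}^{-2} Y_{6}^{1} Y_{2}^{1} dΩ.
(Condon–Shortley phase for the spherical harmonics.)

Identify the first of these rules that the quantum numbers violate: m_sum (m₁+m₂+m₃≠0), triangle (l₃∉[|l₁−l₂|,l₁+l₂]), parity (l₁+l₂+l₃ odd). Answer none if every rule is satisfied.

m₁+m₂+m₃ = -2 + 1 + 1 = 0  ✓
triangle: |3−6|=3 ≤ l₃=2 ≤ 3+6=9  ✗
parity: l₁+l₂+l₃ = 11 is odd

triangle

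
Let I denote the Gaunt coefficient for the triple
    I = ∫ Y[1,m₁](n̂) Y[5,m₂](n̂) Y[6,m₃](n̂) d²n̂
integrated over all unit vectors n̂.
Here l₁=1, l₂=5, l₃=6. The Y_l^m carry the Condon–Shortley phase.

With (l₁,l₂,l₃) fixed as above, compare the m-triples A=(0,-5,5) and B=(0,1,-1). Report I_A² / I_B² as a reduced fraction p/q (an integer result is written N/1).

11/35

Same 1,5,6: normalisation and zero-m 3j drop out of the ratio.
A: Δ: 0! 2! 10! / 13! → 1/858; sum: t=0:+1/3628800 = 1/3628800; 3j²(1 5 6; 0 -5 5) = Δ·Π!·Σ² = 1/78  (sign -1)
B: Δ: 0! 2! 10! / 13! → 1/858; sum: t=0:+1/17280 = 1/17280; 3j²(1 5 6; 0 1 -1) = Δ·Π!·Σ² = 35/858  (sign -1)
I_A²/I_B² = (1/78)/(35/858) = 11/35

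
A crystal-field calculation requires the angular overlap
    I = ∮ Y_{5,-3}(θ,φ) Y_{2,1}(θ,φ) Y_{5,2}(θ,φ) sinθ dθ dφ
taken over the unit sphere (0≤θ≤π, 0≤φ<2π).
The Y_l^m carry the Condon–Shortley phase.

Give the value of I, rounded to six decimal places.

Checks pass: Σm=0; 12 even; l₃=5∈[3,7].
(2·5+1)(2·2+1)(2·5+1) = 605
Δ: 2! 8! 2! / 13! → 1/38610
sum: t=0:+1/2880 t=1:−1/576 t=2:+1/2880 = -1/960
3j²(5 2 5; 0 0 0) = Δ·Π!·Σ² = 10/429  (sign +1)
sum: t=1:−1/10080 t=2:+1/2880 = 1/4032
3j²(5 2 5; -3 1 2) = Δ·Π!·Σ² = 10/429  (sign -1)
combine: 4πI² = 605·10/429·10/429 = 500/1521
take √, sign -1: I = -0.16173926

-0.161739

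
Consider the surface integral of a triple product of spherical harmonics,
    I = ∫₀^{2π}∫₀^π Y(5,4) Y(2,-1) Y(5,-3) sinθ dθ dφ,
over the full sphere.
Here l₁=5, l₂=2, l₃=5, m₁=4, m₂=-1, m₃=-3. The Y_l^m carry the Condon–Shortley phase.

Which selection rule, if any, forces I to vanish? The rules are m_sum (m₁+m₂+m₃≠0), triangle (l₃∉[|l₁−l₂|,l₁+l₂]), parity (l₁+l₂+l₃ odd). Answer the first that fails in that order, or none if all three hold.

none

Σmᵢ = 0  ✓
l₃∈[|l₁−l₂|,l₁+l₂]=[3,7], have l₃=5  ✓
Σlᵢ = 12 ⇒ even  ✓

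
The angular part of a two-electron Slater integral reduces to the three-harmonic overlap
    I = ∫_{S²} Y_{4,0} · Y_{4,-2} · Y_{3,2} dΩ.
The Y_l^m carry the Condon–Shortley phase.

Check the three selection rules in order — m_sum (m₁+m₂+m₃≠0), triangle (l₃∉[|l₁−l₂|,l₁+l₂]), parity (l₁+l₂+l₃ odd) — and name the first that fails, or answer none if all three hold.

azimuthal sum: 0 − 2 + 2 = 0  ✓
0 ≤ 3 ≤ 8 (triangle on l)  ✓
L = 4 + 4 + 3 = 11 (odd)  ✗

parity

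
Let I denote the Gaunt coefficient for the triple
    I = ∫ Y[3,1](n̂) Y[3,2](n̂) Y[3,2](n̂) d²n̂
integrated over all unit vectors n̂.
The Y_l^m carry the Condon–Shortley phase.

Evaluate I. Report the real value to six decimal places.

m-sum = 1 + 2 + 2 = 5 ≠ 0 ⇒ I = 0

0.000000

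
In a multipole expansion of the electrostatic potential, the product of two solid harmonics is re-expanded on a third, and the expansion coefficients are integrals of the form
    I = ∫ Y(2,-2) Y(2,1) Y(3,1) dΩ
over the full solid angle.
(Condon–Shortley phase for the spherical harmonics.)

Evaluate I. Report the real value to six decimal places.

0.000000

l₁+l₂+l₃=7 is odd: 3j(l;000)=0 ⇒ I=0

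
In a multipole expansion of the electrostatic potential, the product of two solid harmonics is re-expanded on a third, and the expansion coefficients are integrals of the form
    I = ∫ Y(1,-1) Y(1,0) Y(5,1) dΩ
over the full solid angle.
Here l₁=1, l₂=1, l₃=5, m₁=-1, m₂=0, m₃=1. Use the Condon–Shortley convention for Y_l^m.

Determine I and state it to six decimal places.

0.000000

l₃=5 ∉ [0,2] — triangle fails ⇒ I = 0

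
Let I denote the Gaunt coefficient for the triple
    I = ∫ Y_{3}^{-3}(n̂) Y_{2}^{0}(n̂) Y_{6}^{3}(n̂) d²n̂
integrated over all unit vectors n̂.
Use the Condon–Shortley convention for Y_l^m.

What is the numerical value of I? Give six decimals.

0.000000

|3−2|≤6≤3+2 violated ⇒ I = 0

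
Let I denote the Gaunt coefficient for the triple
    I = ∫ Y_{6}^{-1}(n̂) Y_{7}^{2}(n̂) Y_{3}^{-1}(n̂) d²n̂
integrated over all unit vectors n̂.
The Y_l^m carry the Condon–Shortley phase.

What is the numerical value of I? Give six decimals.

Checks pass: Σm=0; 16 even; l₃=3∈[1,13].
(2·6+1)(2·7+1)(2·3+1) = 1365
Δ: 10! 2! 4! / 17! → 1/2042040
sum: t=4:+1/207360 t=5:−1/57600 t=6:+1/207360 = -1/129600
3j²(6 7 3; 0 0 0) = Δ·Π!·Σ² = 168/12155  (sign +1)
sum: t=5:−1/691200 t=6:+1/103680 t=7:−1/241920 = 59/14515200
3j²(6 7 3; -1 2 -1) = Δ·Π!·Σ² = 3481/340340  (sign +1)
combine: 4πI² = 1365·168/12155·3481/340340 = 438606/2272985
take √, sign +1: I = 0.12391791

0.123918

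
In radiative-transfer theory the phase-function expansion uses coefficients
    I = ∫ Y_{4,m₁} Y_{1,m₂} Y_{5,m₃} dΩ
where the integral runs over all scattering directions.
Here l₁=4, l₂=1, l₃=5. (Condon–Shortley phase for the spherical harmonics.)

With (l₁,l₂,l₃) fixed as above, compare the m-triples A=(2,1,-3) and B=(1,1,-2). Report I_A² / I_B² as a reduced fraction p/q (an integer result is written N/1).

Shared (l₁,l₂,l₃)=(4,1,5): N and (l;000)² cancel in I_A²/I_B².
A: Δ = 0!·8!·2!/11! = 1/495; Racah Σ t=0..0: t=0:+1/2880 = 1/2880; ⇒ 3j(4 1 5; 2 1 -3)² = 28/495, sgn +1
B: Δ = 0!·8!·2!/11! = 1/495; Racah Σ t=0..0: t=0:+1/1440 = 1/1440; ⇒ 3j(4 1 5; 1 1 -2)² = 7/165, sgn -1
I_A²/I_B² = (28/495)/(7/165) = 4/3

4/3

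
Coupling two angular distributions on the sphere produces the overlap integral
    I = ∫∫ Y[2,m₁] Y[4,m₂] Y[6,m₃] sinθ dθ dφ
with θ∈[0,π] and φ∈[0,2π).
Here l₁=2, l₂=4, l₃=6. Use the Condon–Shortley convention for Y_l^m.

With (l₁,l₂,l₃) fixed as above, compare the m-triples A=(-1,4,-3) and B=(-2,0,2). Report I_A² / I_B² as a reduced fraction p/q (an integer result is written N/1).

9/70

Shared (l₁,l₂,l₃)=(2,4,6): N and (l;000)² cancel in I_A²/I_B².
A: Δ = 0!·4!·8!/13! = 1/6435; Racah Σ t=0..0: t=0:+1/241920 = 1/241920; ⇒ 3j(2 4 6; -1 4 -3)² = 1/715, sgn -1
B: Δ = 0!·4!·8!/13! = 1/6435; Racah Σ t=0..0: t=0:+1/13824 = 1/13824; ⇒ 3j(2 4 6; -2 0 2)² = 14/1287, sgn +1
I_A²/I_B² = (1/715)/(14/1287) = 9/70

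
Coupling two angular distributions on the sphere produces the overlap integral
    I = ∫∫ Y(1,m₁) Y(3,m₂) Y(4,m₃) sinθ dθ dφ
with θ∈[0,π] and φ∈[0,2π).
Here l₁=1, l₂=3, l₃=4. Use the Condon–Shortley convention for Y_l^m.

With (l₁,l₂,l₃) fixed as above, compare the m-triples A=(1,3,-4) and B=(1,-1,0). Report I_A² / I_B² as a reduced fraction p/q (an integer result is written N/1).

Same 1,3,4: normalisation and zero-m 3j drop out of the ratio.
A: Δ: 0! 2! 6! / 9! → 1/252; sum: t=0:+1/1440 = 1/1440; 3j²(1 3 4; 1 3 -4) = Δ·Π!·Σ² = 1/9  (sign +1)
B: Δ: 0! 2! 6! / 9! → 1/252; sum: t=0:+1/96 = 1/96; 3j²(1 3 4; 1 -1 0) = Δ·Π!·Σ² = 1/42  (sign +1)
I_A²/I_B² = (1/9)/(1/42) = 14/3

14/3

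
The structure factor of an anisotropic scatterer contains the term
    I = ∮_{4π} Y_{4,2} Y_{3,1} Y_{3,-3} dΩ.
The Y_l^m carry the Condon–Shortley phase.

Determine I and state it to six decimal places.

Checks pass: Σm=0; 10 even; l₃=3∈[1,7].
(2·4+1)(2·3+1)(2·3+1) = 441
Δ: 4! 4! 2! / 11! → 1/34650
sum: t=1:−1/72 t=2:+1/16 t=3:−1/72 = 5/144
3j²(4 3 3; 0 0 0) = Δ·Π!·Σ² = 2/77  (sign -1)
sum: t=2:+1/192 = 1/192
3j²(4 3 3; 2 1 -3) = Δ·Π!·Σ² = 3/77  (sign +1)
combine: 4πI² = 441·2/77·3/77 = 54/121
take √, sign -1: I = -0.18845135

-0.188451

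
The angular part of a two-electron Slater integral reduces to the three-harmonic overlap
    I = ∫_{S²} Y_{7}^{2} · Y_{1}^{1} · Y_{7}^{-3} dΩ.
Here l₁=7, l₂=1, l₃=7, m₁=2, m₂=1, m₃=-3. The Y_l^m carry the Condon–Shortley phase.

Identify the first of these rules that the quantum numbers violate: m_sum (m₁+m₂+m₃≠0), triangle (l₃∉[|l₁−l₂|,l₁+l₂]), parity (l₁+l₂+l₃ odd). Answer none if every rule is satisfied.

parity

m₁+m₂+m₃ = 2 + 1 − 3 = 0  ✓
triangle: |7−1|=6 ≤ l₃=7 ≤ 7+1=8  ✓
parity: l₁+l₂+l₃ = 15 is odd  ✗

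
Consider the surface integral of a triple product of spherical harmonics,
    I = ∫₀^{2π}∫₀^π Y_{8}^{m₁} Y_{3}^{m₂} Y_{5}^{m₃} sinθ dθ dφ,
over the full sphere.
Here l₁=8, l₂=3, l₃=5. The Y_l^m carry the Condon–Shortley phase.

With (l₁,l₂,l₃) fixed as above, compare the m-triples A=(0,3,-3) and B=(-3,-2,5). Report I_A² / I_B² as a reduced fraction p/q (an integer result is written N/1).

l's match ⇒ only the (l;m) 3-j factors differ between A and B.
A: triangle coeff Δ(8,3,5) = 1/136136; Σ_t [6,6]: t=6:+1/58060800 = 1/58060800; (3j)²=1/4862 [(8 3 5; 0 3 -3)], sign=+1
B: triangle coeff Δ(8,3,5) = 1/136136; Σ_t [1,1]: t=1:−1/435456000 = -1/435456000; (3j)²=1/12376 [(8 3 5; -3 -2 5)], sign=-1
I_A²/I_B² = (1/4862)/(1/12376) = 28/11

28/11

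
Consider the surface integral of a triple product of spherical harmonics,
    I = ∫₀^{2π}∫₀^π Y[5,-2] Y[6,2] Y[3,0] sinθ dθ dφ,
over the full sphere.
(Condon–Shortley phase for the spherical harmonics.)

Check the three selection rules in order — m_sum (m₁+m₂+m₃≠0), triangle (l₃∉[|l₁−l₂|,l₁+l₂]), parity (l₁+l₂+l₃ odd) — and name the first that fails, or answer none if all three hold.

azimuthal sum: -2 + 2 + 0 = 0  ✓
1 ≤ 3 ≤ 11 (triangle on l)  ✓
L = 5 + 6 + 3 = 14 (even)  ✓

none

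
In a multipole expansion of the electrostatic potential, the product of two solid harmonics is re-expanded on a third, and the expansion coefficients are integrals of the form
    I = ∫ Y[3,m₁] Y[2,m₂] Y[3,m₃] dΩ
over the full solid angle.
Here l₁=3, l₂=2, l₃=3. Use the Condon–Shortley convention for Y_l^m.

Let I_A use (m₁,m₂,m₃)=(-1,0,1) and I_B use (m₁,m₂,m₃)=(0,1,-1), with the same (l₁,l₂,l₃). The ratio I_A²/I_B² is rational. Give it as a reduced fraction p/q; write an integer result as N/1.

9/2

Shared (l₁,l₂,l₃)=(3,2,3): N and (l;000)² cancel in I_A²/I_B².
A: Δ = 2!·4!·2!/9! = 1/3780; Racah Σ t=0..2: t=0:+1/96 t=1:−1/6 t=2:+1/16 = -3/32; ⇒ 3j(3 2 3; -1 0 1)² = 3/140, sgn -1
B: Δ = 2!·4!·2!/9! = 1/3780; Racah Σ t=1..2: t=1:−1/8 t=2:+1/12 = -1/24; ⇒ 3j(3 2 3; 0 1 -1)² = 1/210, sgn -1
I_A²/I_B² = (3/140)/(1/210) = 9/2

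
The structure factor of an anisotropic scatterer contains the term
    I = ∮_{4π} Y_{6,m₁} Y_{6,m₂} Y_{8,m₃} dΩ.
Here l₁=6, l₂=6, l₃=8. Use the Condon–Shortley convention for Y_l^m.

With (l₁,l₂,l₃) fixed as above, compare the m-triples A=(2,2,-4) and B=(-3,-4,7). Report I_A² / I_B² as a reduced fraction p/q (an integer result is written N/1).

42/13

l's match ⇒ only the (l;m) 3-j factors differ between A and B.
A: triangle coeff Δ(6,6,8) = 1/1309458150; Σ_t [0,4]: t=0:+1/557383680 t=1:−1/21772800 t=2:+1/8294400 t=3:−1/21772800 t=4:+1/557383680 = 1/30965760; (3j)²=36/4199 [(6 6 8; 2 2 -4)], sign=+1
B: triangle coeff Δ(6,6,8) = 1/1309458150; Σ_t [1,2]: t=1:−1/1219276800 t=2:+1/812851200 = 1/2438553600; (3j)²=6/2261 [(6 6 8; -3 -4 7)], sign=-1
I_A²/I_B² = (36/4199)/(6/2261) = 42/13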